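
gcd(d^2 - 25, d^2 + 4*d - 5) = d + 5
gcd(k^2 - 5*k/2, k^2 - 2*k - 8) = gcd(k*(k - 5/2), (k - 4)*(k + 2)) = 1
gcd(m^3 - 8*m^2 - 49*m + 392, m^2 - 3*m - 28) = m - 7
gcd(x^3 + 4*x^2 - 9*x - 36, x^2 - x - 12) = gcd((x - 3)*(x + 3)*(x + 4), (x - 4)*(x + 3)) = x + 3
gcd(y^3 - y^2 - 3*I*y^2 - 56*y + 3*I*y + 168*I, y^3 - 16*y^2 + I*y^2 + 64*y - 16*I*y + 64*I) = y - 8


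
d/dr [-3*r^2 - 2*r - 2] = -6*r - 2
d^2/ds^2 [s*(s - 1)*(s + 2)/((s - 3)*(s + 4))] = 20*(s^3 + 36*s + 12)/(s^6 + 3*s^5 - 33*s^4 - 71*s^3 + 396*s^2 + 432*s - 1728)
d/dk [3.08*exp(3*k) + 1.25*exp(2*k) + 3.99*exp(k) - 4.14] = (9.24*exp(2*k) + 2.5*exp(k) + 3.99)*exp(k)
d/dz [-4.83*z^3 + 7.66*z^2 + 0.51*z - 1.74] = -14.49*z^2 + 15.32*z + 0.51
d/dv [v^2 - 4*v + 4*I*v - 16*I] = 2*v - 4 + 4*I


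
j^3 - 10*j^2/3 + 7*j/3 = j*(j - 7/3)*(j - 1)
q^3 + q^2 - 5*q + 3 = (q - 1)^2*(q + 3)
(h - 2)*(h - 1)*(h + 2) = h^3 - h^2 - 4*h + 4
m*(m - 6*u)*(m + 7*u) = m^3 + m^2*u - 42*m*u^2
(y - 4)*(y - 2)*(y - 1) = y^3 - 7*y^2 + 14*y - 8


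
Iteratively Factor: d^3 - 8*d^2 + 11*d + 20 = (d - 4)*(d^2 - 4*d - 5) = (d - 4)*(d + 1)*(d - 5)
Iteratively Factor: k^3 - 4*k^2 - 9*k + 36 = (k + 3)*(k^2 - 7*k + 12) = (k - 4)*(k + 3)*(k - 3)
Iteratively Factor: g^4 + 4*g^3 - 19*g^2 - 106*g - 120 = (g + 2)*(g^3 + 2*g^2 - 23*g - 60) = (g - 5)*(g + 2)*(g^2 + 7*g + 12) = (g - 5)*(g + 2)*(g + 3)*(g + 4)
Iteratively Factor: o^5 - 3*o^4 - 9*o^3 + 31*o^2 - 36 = (o + 3)*(o^4 - 6*o^3 + 9*o^2 + 4*o - 12) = (o - 2)*(o + 3)*(o^3 - 4*o^2 + o + 6) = (o - 3)*(o - 2)*(o + 3)*(o^2 - o - 2) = (o - 3)*(o - 2)^2*(o + 3)*(o + 1)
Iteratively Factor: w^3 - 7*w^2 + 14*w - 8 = (w - 1)*(w^2 - 6*w + 8) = (w - 4)*(w - 1)*(w - 2)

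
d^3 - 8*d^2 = d^2*(d - 8)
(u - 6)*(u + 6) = u^2 - 36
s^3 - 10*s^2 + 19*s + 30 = (s - 6)*(s - 5)*(s + 1)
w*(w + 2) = w^2 + 2*w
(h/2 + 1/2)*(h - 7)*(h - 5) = h^3/2 - 11*h^2/2 + 23*h/2 + 35/2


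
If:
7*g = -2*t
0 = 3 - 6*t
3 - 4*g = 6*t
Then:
No Solution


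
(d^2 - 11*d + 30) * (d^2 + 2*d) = d^4 - 9*d^3 + 8*d^2 + 60*d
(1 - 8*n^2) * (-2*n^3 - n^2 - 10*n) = 16*n^5 + 8*n^4 + 78*n^3 - n^2 - 10*n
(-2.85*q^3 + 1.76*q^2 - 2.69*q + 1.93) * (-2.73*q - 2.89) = 7.7805*q^4 + 3.4317*q^3 + 2.2573*q^2 + 2.5052*q - 5.5777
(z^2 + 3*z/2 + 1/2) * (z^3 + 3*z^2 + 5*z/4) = z^5 + 9*z^4/2 + 25*z^3/4 + 27*z^2/8 + 5*z/8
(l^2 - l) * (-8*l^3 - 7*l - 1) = -8*l^5 + 8*l^4 - 7*l^3 + 6*l^2 + l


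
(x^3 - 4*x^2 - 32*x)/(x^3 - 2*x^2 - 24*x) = (x - 8)/(x - 6)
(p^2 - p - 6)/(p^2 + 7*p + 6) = (p^2 - p - 6)/(p^2 + 7*p + 6)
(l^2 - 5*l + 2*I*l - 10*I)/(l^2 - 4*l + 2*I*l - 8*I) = (l - 5)/(l - 4)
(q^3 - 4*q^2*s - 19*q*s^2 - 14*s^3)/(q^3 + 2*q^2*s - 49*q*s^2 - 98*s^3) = (q + s)/(q + 7*s)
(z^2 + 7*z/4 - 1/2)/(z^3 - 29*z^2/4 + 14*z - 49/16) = 4*(z + 2)/(4*z^2 - 28*z + 49)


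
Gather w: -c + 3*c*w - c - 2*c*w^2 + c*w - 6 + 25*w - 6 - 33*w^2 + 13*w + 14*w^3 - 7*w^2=-2*c + 14*w^3 + w^2*(-2*c - 40) + w*(4*c + 38) - 12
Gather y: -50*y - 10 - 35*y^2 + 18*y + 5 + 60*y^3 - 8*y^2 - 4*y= 60*y^3 - 43*y^2 - 36*y - 5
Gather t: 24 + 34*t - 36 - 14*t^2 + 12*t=-14*t^2 + 46*t - 12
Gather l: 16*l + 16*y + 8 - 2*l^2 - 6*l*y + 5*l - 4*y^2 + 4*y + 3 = -2*l^2 + l*(21 - 6*y) - 4*y^2 + 20*y + 11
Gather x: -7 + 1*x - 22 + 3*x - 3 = 4*x - 32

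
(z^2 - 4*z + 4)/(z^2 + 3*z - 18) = (z^2 - 4*z + 4)/(z^2 + 3*z - 18)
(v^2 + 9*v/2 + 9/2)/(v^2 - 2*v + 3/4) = 2*(2*v^2 + 9*v + 9)/(4*v^2 - 8*v + 3)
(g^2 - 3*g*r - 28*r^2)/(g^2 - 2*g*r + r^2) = (g^2 - 3*g*r - 28*r^2)/(g^2 - 2*g*r + r^2)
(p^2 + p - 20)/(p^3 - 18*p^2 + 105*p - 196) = (p + 5)/(p^2 - 14*p + 49)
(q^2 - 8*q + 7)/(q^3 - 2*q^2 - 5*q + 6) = (q - 7)/(q^2 - q - 6)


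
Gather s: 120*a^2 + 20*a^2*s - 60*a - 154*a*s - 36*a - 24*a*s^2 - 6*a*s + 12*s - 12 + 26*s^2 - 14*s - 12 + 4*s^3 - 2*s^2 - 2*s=120*a^2 - 96*a + 4*s^3 + s^2*(24 - 24*a) + s*(20*a^2 - 160*a - 4) - 24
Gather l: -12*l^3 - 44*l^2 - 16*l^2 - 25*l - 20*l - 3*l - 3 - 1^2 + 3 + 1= -12*l^3 - 60*l^2 - 48*l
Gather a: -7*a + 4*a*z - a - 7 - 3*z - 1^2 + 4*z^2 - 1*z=a*(4*z - 8) + 4*z^2 - 4*z - 8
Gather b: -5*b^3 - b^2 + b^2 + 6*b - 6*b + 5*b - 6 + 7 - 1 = -5*b^3 + 5*b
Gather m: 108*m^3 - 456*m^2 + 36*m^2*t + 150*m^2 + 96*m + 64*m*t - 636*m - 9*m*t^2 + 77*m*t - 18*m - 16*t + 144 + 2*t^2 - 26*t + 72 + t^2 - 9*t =108*m^3 + m^2*(36*t - 306) + m*(-9*t^2 + 141*t - 558) + 3*t^2 - 51*t + 216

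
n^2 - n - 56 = (n - 8)*(n + 7)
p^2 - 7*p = p*(p - 7)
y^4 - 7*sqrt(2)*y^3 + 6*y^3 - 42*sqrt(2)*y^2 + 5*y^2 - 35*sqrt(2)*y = y*(y + 1)*(y + 5)*(y - 7*sqrt(2))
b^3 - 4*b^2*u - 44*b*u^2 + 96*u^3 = (b - 8*u)*(b - 2*u)*(b + 6*u)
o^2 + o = o*(o + 1)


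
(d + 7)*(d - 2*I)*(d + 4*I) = d^3 + 7*d^2 + 2*I*d^2 + 8*d + 14*I*d + 56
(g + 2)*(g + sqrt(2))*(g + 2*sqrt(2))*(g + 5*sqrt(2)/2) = g^4 + 2*g^3 + 11*sqrt(2)*g^3/2 + 11*sqrt(2)*g^2 + 19*g^2 + 10*sqrt(2)*g + 38*g + 20*sqrt(2)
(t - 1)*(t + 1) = t^2 - 1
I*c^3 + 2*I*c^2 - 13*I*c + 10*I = (c - 2)*(c + 5)*(I*c - I)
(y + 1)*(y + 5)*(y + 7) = y^3 + 13*y^2 + 47*y + 35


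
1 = 1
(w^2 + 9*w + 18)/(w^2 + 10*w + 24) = (w + 3)/(w + 4)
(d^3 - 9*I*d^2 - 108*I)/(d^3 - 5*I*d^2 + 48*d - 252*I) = (d + 3*I)/(d + 7*I)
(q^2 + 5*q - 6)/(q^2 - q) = (q + 6)/q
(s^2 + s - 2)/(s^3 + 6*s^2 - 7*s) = (s + 2)/(s*(s + 7))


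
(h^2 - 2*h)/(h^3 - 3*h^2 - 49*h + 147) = h*(h - 2)/(h^3 - 3*h^2 - 49*h + 147)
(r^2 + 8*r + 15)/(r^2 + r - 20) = (r + 3)/(r - 4)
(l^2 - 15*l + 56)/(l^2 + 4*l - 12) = (l^2 - 15*l + 56)/(l^2 + 4*l - 12)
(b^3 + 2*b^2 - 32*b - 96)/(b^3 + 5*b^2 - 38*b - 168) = (b + 4)/(b + 7)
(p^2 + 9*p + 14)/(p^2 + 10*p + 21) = (p + 2)/(p + 3)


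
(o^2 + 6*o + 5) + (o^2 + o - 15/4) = 2*o^2 + 7*o + 5/4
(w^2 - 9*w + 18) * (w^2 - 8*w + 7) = w^4 - 17*w^3 + 97*w^2 - 207*w + 126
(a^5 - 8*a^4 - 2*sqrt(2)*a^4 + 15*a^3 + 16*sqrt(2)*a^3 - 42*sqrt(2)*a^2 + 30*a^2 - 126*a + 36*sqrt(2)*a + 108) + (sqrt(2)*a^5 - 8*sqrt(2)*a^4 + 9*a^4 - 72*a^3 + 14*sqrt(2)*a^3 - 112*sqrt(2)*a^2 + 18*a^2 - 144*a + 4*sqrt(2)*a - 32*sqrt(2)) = a^5 + sqrt(2)*a^5 - 10*sqrt(2)*a^4 + a^4 - 57*a^3 + 30*sqrt(2)*a^3 - 154*sqrt(2)*a^2 + 48*a^2 - 270*a + 40*sqrt(2)*a - 32*sqrt(2) + 108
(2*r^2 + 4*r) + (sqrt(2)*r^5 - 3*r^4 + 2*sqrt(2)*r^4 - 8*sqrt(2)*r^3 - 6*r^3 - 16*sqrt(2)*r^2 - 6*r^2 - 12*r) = sqrt(2)*r^5 - 3*r^4 + 2*sqrt(2)*r^4 - 8*sqrt(2)*r^3 - 6*r^3 - 16*sqrt(2)*r^2 - 4*r^2 - 8*r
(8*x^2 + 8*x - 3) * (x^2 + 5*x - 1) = 8*x^4 + 48*x^3 + 29*x^2 - 23*x + 3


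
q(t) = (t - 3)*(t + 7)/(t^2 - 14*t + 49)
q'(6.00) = 94.00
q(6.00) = 39.00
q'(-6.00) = -0.06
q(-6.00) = -0.05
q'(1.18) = 0.04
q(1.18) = -0.44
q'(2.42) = 0.31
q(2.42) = -0.26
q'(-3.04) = -0.07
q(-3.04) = -0.24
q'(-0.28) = -0.05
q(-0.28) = -0.42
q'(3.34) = 0.94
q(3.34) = 0.26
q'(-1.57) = -0.07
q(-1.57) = -0.34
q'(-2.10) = -0.07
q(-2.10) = -0.30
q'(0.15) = -0.04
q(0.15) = -0.43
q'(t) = (14 - 2*t)*(t - 3)*(t + 7)/(t^2 - 14*t + 49)^2 + (t - 3)/(t^2 - 14*t + 49) + (t + 7)/(t^2 - 14*t + 49) = 2*(7 - 9*t)/(t^3 - 21*t^2 + 147*t - 343)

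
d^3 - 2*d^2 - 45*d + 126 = (d - 6)*(d - 3)*(d + 7)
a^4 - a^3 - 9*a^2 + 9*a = a*(a - 3)*(a - 1)*(a + 3)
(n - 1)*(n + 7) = n^2 + 6*n - 7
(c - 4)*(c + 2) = c^2 - 2*c - 8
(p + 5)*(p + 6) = p^2 + 11*p + 30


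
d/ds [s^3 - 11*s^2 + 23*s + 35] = 3*s^2 - 22*s + 23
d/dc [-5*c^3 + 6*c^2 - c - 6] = -15*c^2 + 12*c - 1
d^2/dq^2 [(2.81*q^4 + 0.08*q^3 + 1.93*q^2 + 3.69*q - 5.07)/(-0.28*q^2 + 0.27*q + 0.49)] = (-0.440607999999999*q^6 + 1.274616*q^5 + 1.084098*q^4 - 6.852232*q^3 - 7.363524*q^2 - 5.452608*q + 2.180002)/(0.021952*q^6 - 0.063504*q^5 - 0.054012*q^4 + 0.202581*q^3 + 0.094521*q^2 - 0.194481*q - 0.117649)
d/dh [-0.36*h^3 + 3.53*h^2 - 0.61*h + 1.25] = -1.08*h^2 + 7.06*h - 0.61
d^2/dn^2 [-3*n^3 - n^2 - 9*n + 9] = -18*n - 2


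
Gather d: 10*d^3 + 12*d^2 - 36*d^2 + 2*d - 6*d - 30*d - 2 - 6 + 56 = 10*d^3 - 24*d^2 - 34*d + 48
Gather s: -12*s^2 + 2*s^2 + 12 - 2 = 10 - 10*s^2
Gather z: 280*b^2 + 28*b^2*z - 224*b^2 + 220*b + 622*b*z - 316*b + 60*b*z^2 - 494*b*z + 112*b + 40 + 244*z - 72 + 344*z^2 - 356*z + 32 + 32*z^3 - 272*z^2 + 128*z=56*b^2 + 16*b + 32*z^3 + z^2*(60*b + 72) + z*(28*b^2 + 128*b + 16)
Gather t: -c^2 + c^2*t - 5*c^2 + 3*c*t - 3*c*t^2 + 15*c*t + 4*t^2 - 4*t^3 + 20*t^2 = -6*c^2 - 4*t^3 + t^2*(24 - 3*c) + t*(c^2 + 18*c)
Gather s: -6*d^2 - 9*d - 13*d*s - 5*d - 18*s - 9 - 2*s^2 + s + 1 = -6*d^2 - 14*d - 2*s^2 + s*(-13*d - 17) - 8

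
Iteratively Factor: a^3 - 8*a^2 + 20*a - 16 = (a - 4)*(a^2 - 4*a + 4) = (a - 4)*(a - 2)*(a - 2)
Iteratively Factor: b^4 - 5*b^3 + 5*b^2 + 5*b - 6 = (b - 2)*(b^3 - 3*b^2 - b + 3) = (b - 3)*(b - 2)*(b^2 - 1) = (b - 3)*(b - 2)*(b + 1)*(b - 1)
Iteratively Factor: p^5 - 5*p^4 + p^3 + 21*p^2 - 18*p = (p)*(p^4 - 5*p^3 + p^2 + 21*p - 18) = p*(p - 3)*(p^3 - 2*p^2 - 5*p + 6) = p*(p - 3)^2*(p^2 + p - 2) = p*(p - 3)^2*(p + 2)*(p - 1)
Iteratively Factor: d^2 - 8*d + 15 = (d - 5)*(d - 3)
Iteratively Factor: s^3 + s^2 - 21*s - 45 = (s + 3)*(s^2 - 2*s - 15) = (s + 3)^2*(s - 5)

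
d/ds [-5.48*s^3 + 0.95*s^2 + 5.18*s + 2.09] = -16.44*s^2 + 1.9*s + 5.18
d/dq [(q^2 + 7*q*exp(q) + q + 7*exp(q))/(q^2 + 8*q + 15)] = (-2*(q + 4)*(q^2 + 7*q*exp(q) + q + 7*exp(q)) + (q^2 + 8*q + 15)*(7*q*exp(q) + 2*q + 14*exp(q) + 1))/(q^2 + 8*q + 15)^2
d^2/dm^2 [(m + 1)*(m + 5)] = 2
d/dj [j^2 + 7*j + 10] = 2*j + 7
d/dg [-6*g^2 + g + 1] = 1 - 12*g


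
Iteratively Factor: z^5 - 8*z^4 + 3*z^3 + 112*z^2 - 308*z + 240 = (z - 3)*(z^4 - 5*z^3 - 12*z^2 + 76*z - 80) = (z - 3)*(z + 4)*(z^3 - 9*z^2 + 24*z - 20) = (z - 3)*(z - 2)*(z + 4)*(z^2 - 7*z + 10) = (z - 5)*(z - 3)*(z - 2)*(z + 4)*(z - 2)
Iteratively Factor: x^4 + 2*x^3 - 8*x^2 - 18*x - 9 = (x + 1)*(x^3 + x^2 - 9*x - 9) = (x + 1)*(x + 3)*(x^2 - 2*x - 3) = (x + 1)^2*(x + 3)*(x - 3)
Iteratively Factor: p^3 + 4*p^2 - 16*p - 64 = (p - 4)*(p^2 + 8*p + 16) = (p - 4)*(p + 4)*(p + 4)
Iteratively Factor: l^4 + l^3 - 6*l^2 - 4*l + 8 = (l + 2)*(l^3 - l^2 - 4*l + 4) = (l + 2)^2*(l^2 - 3*l + 2) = (l - 2)*(l + 2)^2*(l - 1)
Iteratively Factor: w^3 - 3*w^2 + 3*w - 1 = (w - 1)*(w^2 - 2*w + 1) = (w - 1)^2*(w - 1)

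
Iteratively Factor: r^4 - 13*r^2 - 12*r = (r - 4)*(r^3 + 4*r^2 + 3*r) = (r - 4)*(r + 1)*(r^2 + 3*r) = r*(r - 4)*(r + 1)*(r + 3)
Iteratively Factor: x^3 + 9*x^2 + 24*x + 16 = (x + 1)*(x^2 + 8*x + 16) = (x + 1)*(x + 4)*(x + 4)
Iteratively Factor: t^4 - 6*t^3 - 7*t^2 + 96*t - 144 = (t - 3)*(t^3 - 3*t^2 - 16*t + 48) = (t - 3)^2*(t^2 - 16) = (t - 4)*(t - 3)^2*(t + 4)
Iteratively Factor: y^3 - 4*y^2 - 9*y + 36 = (y - 3)*(y^2 - y - 12) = (y - 3)*(y + 3)*(y - 4)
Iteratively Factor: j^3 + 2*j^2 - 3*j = (j + 3)*(j^2 - j) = (j - 1)*(j + 3)*(j)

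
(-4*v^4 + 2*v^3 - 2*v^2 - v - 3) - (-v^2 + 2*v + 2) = -4*v^4 + 2*v^3 - v^2 - 3*v - 5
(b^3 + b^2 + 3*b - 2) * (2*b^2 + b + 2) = 2*b^5 + 3*b^4 + 9*b^3 + b^2 + 4*b - 4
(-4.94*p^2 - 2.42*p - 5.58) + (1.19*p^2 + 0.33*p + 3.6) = -3.75*p^2 - 2.09*p - 1.98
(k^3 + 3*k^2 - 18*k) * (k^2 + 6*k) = k^5 + 9*k^4 - 108*k^2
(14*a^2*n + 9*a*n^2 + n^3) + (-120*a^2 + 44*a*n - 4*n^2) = 14*a^2*n - 120*a^2 + 9*a*n^2 + 44*a*n + n^3 - 4*n^2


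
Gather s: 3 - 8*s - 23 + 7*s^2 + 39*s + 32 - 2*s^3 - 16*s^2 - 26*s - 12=-2*s^3 - 9*s^2 + 5*s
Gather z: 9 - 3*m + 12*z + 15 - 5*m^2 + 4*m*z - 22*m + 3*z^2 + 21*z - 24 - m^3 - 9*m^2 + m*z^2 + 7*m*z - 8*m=-m^3 - 14*m^2 - 33*m + z^2*(m + 3) + z*(11*m + 33)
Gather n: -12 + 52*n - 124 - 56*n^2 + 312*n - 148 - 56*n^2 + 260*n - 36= -112*n^2 + 624*n - 320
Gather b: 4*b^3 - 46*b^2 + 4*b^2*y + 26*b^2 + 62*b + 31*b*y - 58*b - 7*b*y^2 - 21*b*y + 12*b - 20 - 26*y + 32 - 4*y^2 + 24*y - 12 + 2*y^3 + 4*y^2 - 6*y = 4*b^3 + b^2*(4*y - 20) + b*(-7*y^2 + 10*y + 16) + 2*y^3 - 8*y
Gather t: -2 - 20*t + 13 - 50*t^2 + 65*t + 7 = -50*t^2 + 45*t + 18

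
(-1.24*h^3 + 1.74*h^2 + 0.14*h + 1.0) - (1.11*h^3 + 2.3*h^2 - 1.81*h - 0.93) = -2.35*h^3 - 0.56*h^2 + 1.95*h + 1.93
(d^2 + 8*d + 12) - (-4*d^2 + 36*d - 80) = 5*d^2 - 28*d + 92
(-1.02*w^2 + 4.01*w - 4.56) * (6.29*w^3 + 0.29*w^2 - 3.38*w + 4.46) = -6.4158*w^5 + 24.9271*w^4 - 24.0719*w^3 - 19.4254*w^2 + 33.2974*w - 20.3376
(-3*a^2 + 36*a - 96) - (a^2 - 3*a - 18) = -4*a^2 + 39*a - 78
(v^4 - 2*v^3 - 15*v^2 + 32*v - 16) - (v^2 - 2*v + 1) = v^4 - 2*v^3 - 16*v^2 + 34*v - 17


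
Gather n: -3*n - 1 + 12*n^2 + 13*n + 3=12*n^2 + 10*n + 2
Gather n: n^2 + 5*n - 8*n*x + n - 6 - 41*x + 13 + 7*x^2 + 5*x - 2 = n^2 + n*(6 - 8*x) + 7*x^2 - 36*x + 5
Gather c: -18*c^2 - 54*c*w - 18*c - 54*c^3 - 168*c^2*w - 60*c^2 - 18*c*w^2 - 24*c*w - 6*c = -54*c^3 + c^2*(-168*w - 78) + c*(-18*w^2 - 78*w - 24)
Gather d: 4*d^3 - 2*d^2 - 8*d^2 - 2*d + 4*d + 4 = 4*d^3 - 10*d^2 + 2*d + 4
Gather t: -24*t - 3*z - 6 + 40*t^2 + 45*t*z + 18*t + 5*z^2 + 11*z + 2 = 40*t^2 + t*(45*z - 6) + 5*z^2 + 8*z - 4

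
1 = 1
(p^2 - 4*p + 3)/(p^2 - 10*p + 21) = (p - 1)/(p - 7)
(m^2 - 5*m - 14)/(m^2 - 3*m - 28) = (m + 2)/(m + 4)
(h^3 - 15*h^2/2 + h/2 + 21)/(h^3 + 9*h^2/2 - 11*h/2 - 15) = (h - 7)/(h + 5)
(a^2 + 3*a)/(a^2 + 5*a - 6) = a*(a + 3)/(a^2 + 5*a - 6)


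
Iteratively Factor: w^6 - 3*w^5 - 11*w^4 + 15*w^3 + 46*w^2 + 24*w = (w + 2)*(w^5 - 5*w^4 - w^3 + 17*w^2 + 12*w) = (w + 1)*(w + 2)*(w^4 - 6*w^3 + 5*w^2 + 12*w) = (w - 3)*(w + 1)*(w + 2)*(w^3 - 3*w^2 - 4*w) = (w - 3)*(w + 1)^2*(w + 2)*(w^2 - 4*w) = w*(w - 3)*(w + 1)^2*(w + 2)*(w - 4)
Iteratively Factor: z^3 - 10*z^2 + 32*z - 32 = (z - 4)*(z^2 - 6*z + 8) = (z - 4)^2*(z - 2)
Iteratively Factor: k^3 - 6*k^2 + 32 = (k - 4)*(k^2 - 2*k - 8) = (k - 4)*(k + 2)*(k - 4)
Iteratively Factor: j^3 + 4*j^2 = (j)*(j^2 + 4*j) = j^2*(j + 4)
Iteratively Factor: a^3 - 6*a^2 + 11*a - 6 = (a - 2)*(a^2 - 4*a + 3) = (a - 2)*(a - 1)*(a - 3)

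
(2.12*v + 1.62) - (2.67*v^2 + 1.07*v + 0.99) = -2.67*v^2 + 1.05*v + 0.63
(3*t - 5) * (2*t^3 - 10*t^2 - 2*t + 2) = 6*t^4 - 40*t^3 + 44*t^2 + 16*t - 10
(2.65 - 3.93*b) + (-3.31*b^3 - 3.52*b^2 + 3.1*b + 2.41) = -3.31*b^3 - 3.52*b^2 - 0.83*b + 5.06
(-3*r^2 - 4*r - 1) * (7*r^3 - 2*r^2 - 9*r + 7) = -21*r^5 - 22*r^4 + 28*r^3 + 17*r^2 - 19*r - 7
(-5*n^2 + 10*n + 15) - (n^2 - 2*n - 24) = -6*n^2 + 12*n + 39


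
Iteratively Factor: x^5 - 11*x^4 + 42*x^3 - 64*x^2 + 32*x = (x - 1)*(x^4 - 10*x^3 + 32*x^2 - 32*x) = x*(x - 1)*(x^3 - 10*x^2 + 32*x - 32) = x*(x - 4)*(x - 1)*(x^2 - 6*x + 8) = x*(x - 4)^2*(x - 1)*(x - 2)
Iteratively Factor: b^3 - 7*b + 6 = (b - 1)*(b^2 + b - 6) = (b - 2)*(b - 1)*(b + 3)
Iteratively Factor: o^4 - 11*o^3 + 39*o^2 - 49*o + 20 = (o - 1)*(o^3 - 10*o^2 + 29*o - 20) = (o - 5)*(o - 1)*(o^2 - 5*o + 4) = (o - 5)*(o - 4)*(o - 1)*(o - 1)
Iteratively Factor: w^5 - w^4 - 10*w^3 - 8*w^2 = (w + 2)*(w^4 - 3*w^3 - 4*w^2) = (w + 1)*(w + 2)*(w^3 - 4*w^2) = w*(w + 1)*(w + 2)*(w^2 - 4*w) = w*(w - 4)*(w + 1)*(w + 2)*(w)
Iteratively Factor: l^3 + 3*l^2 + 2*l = (l)*(l^2 + 3*l + 2) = l*(l + 1)*(l + 2)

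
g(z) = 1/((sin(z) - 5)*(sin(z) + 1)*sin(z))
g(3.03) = -1.65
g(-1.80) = 6.57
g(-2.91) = 1.08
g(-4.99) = -0.13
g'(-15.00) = 0.68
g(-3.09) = 4.05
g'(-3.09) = -74.92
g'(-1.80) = 55.32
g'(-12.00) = 0.53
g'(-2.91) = -3.42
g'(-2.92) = -3.77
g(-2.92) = 1.12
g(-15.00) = 0.78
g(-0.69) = 0.77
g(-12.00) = -0.27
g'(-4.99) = 0.05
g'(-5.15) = 0.08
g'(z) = -cos(z)/((sin(z) - 5)*(sin(z) + 1)*sin(z)^2) - cos(z)/((sin(z) - 5)*(sin(z) + 1)^2*sin(z)) - cos(z)/((sin(z) - 5)^2*(sin(z) + 1)*sin(z))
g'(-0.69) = -0.59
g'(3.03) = -15.89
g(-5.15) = -0.14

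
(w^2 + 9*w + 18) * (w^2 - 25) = w^4 + 9*w^3 - 7*w^2 - 225*w - 450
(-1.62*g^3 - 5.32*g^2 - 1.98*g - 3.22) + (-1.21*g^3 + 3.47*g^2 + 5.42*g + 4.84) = -2.83*g^3 - 1.85*g^2 + 3.44*g + 1.62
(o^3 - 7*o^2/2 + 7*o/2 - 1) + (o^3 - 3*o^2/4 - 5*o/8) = 2*o^3 - 17*o^2/4 + 23*o/8 - 1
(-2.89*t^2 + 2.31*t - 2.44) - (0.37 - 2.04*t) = -2.89*t^2 + 4.35*t - 2.81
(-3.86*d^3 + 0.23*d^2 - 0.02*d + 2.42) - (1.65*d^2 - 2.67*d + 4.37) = -3.86*d^3 - 1.42*d^2 + 2.65*d - 1.95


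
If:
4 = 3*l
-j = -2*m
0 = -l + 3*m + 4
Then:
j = -16/9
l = 4/3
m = -8/9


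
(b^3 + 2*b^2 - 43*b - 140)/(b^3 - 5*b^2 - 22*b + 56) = (b + 5)/(b - 2)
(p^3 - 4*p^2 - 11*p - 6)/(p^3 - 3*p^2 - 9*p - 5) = (p - 6)/(p - 5)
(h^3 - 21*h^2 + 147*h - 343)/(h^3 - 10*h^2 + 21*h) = (h^2 - 14*h + 49)/(h*(h - 3))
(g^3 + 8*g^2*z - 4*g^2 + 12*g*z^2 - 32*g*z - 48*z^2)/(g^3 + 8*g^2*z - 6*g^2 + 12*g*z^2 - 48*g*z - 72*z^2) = (g - 4)/(g - 6)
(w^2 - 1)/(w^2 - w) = (w + 1)/w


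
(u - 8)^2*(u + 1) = u^3 - 15*u^2 + 48*u + 64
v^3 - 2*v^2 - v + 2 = (v - 2)*(v - 1)*(v + 1)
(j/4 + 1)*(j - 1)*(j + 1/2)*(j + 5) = j^4/4 + 17*j^3/8 + 15*j^2/4 - 29*j/8 - 5/2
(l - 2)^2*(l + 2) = l^3 - 2*l^2 - 4*l + 8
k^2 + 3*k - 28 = (k - 4)*(k + 7)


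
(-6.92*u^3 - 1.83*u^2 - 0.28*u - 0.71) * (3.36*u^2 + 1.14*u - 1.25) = -23.2512*u^5 - 14.0376*u^4 + 5.623*u^3 - 0.4173*u^2 - 0.4594*u + 0.8875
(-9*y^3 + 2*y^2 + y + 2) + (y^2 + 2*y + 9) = -9*y^3 + 3*y^2 + 3*y + 11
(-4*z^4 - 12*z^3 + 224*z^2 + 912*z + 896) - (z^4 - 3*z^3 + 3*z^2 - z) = -5*z^4 - 9*z^3 + 221*z^2 + 913*z + 896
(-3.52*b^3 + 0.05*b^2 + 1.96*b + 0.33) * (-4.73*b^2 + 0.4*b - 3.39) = 16.6496*b^5 - 1.6445*b^4 + 2.682*b^3 - 0.9464*b^2 - 6.5124*b - 1.1187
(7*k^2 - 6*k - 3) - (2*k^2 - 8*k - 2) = 5*k^2 + 2*k - 1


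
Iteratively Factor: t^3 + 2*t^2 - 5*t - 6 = (t + 3)*(t^2 - t - 2) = (t - 2)*(t + 3)*(t + 1)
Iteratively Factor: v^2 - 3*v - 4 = (v - 4)*(v + 1)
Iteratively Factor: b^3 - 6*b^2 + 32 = (b + 2)*(b^2 - 8*b + 16) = (b - 4)*(b + 2)*(b - 4)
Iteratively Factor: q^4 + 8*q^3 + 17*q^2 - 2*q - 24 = (q + 2)*(q^3 + 6*q^2 + 5*q - 12) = (q + 2)*(q + 4)*(q^2 + 2*q - 3) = (q - 1)*(q + 2)*(q + 4)*(q + 3)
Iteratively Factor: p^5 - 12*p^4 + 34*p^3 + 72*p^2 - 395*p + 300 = (p - 5)*(p^4 - 7*p^3 - p^2 + 67*p - 60) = (p - 5)^2*(p^3 - 2*p^2 - 11*p + 12) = (p - 5)^2*(p - 4)*(p^2 + 2*p - 3) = (p - 5)^2*(p - 4)*(p - 1)*(p + 3)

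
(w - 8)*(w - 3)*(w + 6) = w^3 - 5*w^2 - 42*w + 144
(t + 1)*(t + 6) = t^2 + 7*t + 6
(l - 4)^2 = l^2 - 8*l + 16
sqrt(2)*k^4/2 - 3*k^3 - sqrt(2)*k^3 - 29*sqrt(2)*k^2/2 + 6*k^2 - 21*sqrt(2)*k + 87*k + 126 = (k - 7)*(k + 3)*(k - 3*sqrt(2))*(sqrt(2)*k/2 + sqrt(2))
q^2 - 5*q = q*(q - 5)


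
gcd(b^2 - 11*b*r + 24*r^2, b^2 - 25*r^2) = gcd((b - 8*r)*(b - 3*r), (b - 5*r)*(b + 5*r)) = 1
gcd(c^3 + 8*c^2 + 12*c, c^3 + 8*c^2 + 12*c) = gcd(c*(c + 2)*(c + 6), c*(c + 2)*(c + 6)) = c^3 + 8*c^2 + 12*c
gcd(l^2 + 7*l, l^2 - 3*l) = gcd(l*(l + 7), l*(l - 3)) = l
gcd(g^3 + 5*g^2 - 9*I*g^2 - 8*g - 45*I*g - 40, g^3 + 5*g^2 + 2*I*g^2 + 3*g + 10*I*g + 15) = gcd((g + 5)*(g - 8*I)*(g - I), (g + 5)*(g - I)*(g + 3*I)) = g^2 + g*(5 - I) - 5*I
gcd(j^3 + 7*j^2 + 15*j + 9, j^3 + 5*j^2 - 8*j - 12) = j + 1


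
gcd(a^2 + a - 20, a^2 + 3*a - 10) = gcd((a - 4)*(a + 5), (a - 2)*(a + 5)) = a + 5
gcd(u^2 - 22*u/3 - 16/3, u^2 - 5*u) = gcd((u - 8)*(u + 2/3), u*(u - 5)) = 1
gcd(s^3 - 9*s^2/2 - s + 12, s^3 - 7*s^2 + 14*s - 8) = s^2 - 6*s + 8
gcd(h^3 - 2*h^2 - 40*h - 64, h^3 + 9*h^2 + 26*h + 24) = h^2 + 6*h + 8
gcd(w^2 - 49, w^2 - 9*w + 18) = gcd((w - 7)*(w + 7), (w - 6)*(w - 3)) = 1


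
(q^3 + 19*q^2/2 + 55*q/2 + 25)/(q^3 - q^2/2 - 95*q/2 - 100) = (q + 2)/(q - 8)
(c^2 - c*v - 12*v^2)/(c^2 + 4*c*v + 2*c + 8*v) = (c^2 - c*v - 12*v^2)/(c^2 + 4*c*v + 2*c + 8*v)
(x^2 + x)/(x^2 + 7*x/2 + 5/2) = 2*x/(2*x + 5)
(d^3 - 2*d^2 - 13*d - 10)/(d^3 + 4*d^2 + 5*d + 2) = (d - 5)/(d + 1)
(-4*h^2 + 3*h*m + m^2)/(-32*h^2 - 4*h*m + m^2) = (h - m)/(8*h - m)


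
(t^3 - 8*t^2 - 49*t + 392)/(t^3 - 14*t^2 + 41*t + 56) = (t + 7)/(t + 1)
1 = 1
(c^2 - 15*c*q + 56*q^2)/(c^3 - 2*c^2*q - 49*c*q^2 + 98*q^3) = (-c + 8*q)/(-c^2 - 5*c*q + 14*q^2)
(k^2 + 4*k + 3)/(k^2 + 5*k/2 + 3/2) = 2*(k + 3)/(2*k + 3)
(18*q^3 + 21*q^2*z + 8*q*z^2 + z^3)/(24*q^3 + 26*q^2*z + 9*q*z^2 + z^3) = (3*q + z)/(4*q + z)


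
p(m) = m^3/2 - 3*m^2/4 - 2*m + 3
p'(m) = 3*m^2/2 - 3*m/2 - 2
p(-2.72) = -7.17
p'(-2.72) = 13.18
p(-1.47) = 2.73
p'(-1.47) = 3.45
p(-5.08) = -71.74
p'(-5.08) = 44.33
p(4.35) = 21.26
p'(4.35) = 19.86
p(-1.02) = 3.73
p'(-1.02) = 1.09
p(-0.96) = 3.79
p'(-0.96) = 0.82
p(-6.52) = -154.43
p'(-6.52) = 71.55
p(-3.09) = -12.73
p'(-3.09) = 16.96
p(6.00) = 72.00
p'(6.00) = 43.00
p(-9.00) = -404.25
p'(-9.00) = 133.00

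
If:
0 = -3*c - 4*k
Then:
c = -4*k/3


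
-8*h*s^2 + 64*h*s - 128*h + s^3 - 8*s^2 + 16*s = (-8*h + s)*(s - 4)^2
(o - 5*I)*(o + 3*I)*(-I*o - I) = -I*o^3 - 2*o^2 - I*o^2 - 2*o - 15*I*o - 15*I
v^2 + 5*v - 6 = (v - 1)*(v + 6)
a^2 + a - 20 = (a - 4)*(a + 5)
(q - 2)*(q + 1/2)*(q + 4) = q^3 + 5*q^2/2 - 7*q - 4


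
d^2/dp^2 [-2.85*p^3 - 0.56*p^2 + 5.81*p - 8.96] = -17.1*p - 1.12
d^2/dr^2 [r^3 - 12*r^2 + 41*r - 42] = 6*r - 24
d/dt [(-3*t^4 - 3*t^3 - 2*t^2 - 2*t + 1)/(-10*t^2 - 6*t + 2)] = (30*t^5 + 42*t^4 + 6*t^3 - 13*t^2 + 6*t + 1)/(2*(25*t^4 + 30*t^3 - t^2 - 6*t + 1))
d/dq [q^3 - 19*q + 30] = 3*q^2 - 19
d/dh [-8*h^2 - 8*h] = -16*h - 8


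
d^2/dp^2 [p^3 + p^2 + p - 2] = 6*p + 2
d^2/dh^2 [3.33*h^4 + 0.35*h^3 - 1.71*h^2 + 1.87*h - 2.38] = 39.96*h^2 + 2.1*h - 3.42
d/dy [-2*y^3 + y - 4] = 1 - 6*y^2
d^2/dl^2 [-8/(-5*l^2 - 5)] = 16*(3*l^2 - 1)/(5*(l^2 + 1)^3)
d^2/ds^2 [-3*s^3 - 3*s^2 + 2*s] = -18*s - 6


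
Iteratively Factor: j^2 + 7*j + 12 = (j + 3)*(j + 4)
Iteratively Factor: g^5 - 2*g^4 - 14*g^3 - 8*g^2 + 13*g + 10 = (g + 2)*(g^4 - 4*g^3 - 6*g^2 + 4*g + 5) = (g + 1)*(g + 2)*(g^3 - 5*g^2 - g + 5) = (g + 1)^2*(g + 2)*(g^2 - 6*g + 5) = (g - 5)*(g + 1)^2*(g + 2)*(g - 1)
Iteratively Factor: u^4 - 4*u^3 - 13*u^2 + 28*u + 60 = (u - 3)*(u^3 - u^2 - 16*u - 20) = (u - 3)*(u + 2)*(u^2 - 3*u - 10) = (u - 5)*(u - 3)*(u + 2)*(u + 2)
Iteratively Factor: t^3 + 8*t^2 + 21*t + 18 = (t + 3)*(t^2 + 5*t + 6) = (t + 3)^2*(t + 2)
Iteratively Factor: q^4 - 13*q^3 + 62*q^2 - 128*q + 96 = (q - 4)*(q^3 - 9*q^2 + 26*q - 24) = (q - 4)*(q - 3)*(q^2 - 6*q + 8) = (q - 4)^2*(q - 3)*(q - 2)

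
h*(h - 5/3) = h^2 - 5*h/3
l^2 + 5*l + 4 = (l + 1)*(l + 4)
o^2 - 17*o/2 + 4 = (o - 8)*(o - 1/2)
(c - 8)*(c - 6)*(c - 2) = c^3 - 16*c^2 + 76*c - 96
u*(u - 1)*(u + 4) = u^3 + 3*u^2 - 4*u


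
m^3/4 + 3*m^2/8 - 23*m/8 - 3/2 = (m/4 + 1)*(m - 3)*(m + 1/2)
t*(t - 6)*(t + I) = t^3 - 6*t^2 + I*t^2 - 6*I*t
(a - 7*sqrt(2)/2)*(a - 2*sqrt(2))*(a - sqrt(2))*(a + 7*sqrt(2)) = a^4 + sqrt(2)*a^3/2 - 66*a^2 + 161*sqrt(2)*a - 196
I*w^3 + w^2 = w^2*(I*w + 1)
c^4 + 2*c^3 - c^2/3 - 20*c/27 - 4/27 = (c - 2/3)*(c + 1/3)^2*(c + 2)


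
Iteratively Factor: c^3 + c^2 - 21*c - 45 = (c + 3)*(c^2 - 2*c - 15) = (c + 3)^2*(c - 5)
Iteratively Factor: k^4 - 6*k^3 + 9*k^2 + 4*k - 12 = (k + 1)*(k^3 - 7*k^2 + 16*k - 12) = (k - 3)*(k + 1)*(k^2 - 4*k + 4) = (k - 3)*(k - 2)*(k + 1)*(k - 2)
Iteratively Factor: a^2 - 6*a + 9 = (a - 3)*(a - 3)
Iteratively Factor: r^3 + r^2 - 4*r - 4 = (r + 1)*(r^2 - 4) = (r - 2)*(r + 1)*(r + 2)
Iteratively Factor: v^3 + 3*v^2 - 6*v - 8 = (v - 2)*(v^2 + 5*v + 4) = (v - 2)*(v + 1)*(v + 4)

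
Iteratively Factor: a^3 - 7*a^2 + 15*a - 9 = (a - 3)*(a^2 - 4*a + 3) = (a - 3)^2*(a - 1)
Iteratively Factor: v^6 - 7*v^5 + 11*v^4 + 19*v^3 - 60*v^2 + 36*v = (v - 2)*(v^5 - 5*v^4 + v^3 + 21*v^2 - 18*v) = (v - 2)*(v + 2)*(v^4 - 7*v^3 + 15*v^2 - 9*v) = (v - 3)*(v - 2)*(v + 2)*(v^3 - 4*v^2 + 3*v) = (v - 3)^2*(v - 2)*(v + 2)*(v^2 - v) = (v - 3)^2*(v - 2)*(v - 1)*(v + 2)*(v)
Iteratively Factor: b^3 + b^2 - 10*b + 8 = (b - 2)*(b^2 + 3*b - 4) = (b - 2)*(b + 4)*(b - 1)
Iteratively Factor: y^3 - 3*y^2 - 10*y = (y + 2)*(y^2 - 5*y) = y*(y + 2)*(y - 5)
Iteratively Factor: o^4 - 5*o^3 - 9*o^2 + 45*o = (o - 5)*(o^3 - 9*o) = o*(o - 5)*(o^2 - 9) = o*(o - 5)*(o - 3)*(o + 3)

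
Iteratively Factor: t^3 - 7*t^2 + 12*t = (t)*(t^2 - 7*t + 12) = t*(t - 3)*(t - 4)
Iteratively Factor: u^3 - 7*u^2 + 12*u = (u - 4)*(u^2 - 3*u) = u*(u - 4)*(u - 3)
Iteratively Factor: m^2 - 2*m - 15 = (m - 5)*(m + 3)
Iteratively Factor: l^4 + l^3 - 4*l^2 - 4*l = (l + 1)*(l^3 - 4*l) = l*(l + 1)*(l^2 - 4) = l*(l - 2)*(l + 1)*(l + 2)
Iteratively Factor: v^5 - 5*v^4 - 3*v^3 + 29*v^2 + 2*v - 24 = (v + 2)*(v^4 - 7*v^3 + 11*v^2 + 7*v - 12) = (v - 1)*(v + 2)*(v^3 - 6*v^2 + 5*v + 12) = (v - 1)*(v + 1)*(v + 2)*(v^2 - 7*v + 12) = (v - 4)*(v - 1)*(v + 1)*(v + 2)*(v - 3)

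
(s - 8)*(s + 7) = s^2 - s - 56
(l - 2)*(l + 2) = l^2 - 4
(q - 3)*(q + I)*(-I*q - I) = -I*q^3 + q^2 + 2*I*q^2 - 2*q + 3*I*q - 3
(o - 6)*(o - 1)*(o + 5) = o^3 - 2*o^2 - 29*o + 30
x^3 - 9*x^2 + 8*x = x*(x - 8)*(x - 1)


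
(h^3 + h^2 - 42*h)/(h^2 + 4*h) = (h^2 + h - 42)/(h + 4)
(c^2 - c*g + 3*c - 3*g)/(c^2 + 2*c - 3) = (c - g)/(c - 1)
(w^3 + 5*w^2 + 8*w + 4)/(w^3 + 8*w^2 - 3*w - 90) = (w^3 + 5*w^2 + 8*w + 4)/(w^3 + 8*w^2 - 3*w - 90)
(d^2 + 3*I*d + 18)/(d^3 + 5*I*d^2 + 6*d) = (d - 3*I)/(d*(d - I))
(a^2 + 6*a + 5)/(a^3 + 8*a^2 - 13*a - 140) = (a + 1)/(a^2 + 3*a - 28)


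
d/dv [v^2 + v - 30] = 2*v + 1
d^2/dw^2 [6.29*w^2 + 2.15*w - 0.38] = 12.5800000000000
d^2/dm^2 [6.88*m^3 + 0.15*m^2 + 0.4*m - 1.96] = 41.28*m + 0.3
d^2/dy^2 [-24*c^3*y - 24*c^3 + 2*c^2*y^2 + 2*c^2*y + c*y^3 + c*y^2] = 2*c*(2*c + 3*y + 1)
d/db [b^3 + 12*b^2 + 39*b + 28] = 3*b^2 + 24*b + 39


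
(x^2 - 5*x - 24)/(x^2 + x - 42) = (x^2 - 5*x - 24)/(x^2 + x - 42)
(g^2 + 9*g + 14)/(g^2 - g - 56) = (g + 2)/(g - 8)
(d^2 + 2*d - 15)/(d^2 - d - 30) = (d - 3)/(d - 6)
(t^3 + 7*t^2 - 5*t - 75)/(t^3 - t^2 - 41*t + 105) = (t^2 + 10*t + 25)/(t^2 + 2*t - 35)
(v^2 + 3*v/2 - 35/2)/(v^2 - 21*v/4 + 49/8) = 4*(v + 5)/(4*v - 7)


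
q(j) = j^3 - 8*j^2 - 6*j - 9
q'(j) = 3*j^2 - 16*j - 6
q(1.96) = -43.96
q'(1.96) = -25.84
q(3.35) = -81.28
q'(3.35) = -25.93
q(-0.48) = -8.07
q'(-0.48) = 2.37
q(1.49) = -32.39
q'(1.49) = -23.18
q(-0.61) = -8.54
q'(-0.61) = 4.88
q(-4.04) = -181.27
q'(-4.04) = 107.60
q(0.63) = -15.71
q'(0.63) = -14.89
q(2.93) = -70.11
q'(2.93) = -27.13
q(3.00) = -72.00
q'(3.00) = -27.00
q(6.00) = -117.00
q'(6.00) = 6.00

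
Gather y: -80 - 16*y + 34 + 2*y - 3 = -14*y - 49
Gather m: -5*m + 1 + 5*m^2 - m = 5*m^2 - 6*m + 1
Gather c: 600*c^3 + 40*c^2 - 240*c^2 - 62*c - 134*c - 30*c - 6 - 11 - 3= 600*c^3 - 200*c^2 - 226*c - 20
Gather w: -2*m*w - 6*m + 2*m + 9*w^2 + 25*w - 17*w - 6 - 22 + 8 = -4*m + 9*w^2 + w*(8 - 2*m) - 20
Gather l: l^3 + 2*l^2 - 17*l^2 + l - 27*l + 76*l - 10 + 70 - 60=l^3 - 15*l^2 + 50*l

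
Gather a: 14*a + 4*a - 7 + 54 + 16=18*a + 63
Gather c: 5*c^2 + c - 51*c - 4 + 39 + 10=5*c^2 - 50*c + 45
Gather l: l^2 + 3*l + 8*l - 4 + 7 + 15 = l^2 + 11*l + 18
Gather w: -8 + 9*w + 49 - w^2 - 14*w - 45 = -w^2 - 5*w - 4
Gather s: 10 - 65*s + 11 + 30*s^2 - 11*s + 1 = 30*s^2 - 76*s + 22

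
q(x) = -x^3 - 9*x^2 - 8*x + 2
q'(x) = -3*x^2 - 18*x - 8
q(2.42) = -84.24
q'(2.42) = -69.13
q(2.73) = -107.26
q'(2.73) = -79.50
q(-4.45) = -52.50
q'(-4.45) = 12.69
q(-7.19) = -34.05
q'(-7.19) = -33.67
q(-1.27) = -0.31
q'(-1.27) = 10.02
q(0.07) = 1.40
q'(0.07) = -9.27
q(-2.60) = -20.46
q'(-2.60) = 18.52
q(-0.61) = 3.76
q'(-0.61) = 1.86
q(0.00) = 2.00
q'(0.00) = -8.00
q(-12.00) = 530.00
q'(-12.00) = -224.00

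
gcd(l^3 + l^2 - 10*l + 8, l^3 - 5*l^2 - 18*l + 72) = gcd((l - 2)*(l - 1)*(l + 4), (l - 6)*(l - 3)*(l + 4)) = l + 4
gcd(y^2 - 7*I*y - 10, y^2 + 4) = y - 2*I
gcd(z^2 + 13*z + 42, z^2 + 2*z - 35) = z + 7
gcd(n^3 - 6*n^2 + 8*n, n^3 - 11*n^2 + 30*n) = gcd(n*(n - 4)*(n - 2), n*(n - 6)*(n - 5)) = n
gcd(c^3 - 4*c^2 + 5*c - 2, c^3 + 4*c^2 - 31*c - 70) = 1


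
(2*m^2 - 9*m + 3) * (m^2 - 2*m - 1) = 2*m^4 - 13*m^3 + 19*m^2 + 3*m - 3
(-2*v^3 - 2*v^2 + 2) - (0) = -2*v^3 - 2*v^2 + 2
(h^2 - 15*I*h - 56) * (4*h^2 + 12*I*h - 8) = 4*h^4 - 48*I*h^3 - 52*h^2 - 552*I*h + 448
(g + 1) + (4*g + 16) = 5*g + 17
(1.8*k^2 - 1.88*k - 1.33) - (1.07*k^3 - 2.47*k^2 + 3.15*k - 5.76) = -1.07*k^3 + 4.27*k^2 - 5.03*k + 4.43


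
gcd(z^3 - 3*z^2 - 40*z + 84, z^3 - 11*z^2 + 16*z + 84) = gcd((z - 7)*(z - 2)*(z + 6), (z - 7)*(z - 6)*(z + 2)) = z - 7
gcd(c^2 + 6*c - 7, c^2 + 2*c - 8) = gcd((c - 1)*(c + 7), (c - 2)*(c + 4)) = 1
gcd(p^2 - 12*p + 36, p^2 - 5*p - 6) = p - 6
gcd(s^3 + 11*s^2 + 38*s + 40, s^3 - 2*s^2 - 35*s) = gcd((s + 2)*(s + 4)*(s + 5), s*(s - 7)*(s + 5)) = s + 5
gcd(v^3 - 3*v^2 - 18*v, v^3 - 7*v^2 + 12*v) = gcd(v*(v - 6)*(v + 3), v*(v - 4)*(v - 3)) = v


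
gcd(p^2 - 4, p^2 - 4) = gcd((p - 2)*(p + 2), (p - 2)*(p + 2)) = p^2 - 4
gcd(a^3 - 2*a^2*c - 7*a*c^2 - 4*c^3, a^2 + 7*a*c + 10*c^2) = 1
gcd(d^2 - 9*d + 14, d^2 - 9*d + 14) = d^2 - 9*d + 14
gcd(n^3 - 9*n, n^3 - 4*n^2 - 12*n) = n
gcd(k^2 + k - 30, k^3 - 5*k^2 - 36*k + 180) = k^2 + k - 30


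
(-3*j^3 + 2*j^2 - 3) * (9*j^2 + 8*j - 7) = -27*j^5 - 6*j^4 + 37*j^3 - 41*j^2 - 24*j + 21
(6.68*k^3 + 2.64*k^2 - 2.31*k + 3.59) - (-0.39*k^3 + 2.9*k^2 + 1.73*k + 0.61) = 7.07*k^3 - 0.26*k^2 - 4.04*k + 2.98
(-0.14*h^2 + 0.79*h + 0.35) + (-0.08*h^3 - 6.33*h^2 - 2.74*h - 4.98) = -0.08*h^3 - 6.47*h^2 - 1.95*h - 4.63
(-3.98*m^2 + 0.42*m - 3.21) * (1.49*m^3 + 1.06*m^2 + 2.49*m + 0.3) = -5.9302*m^5 - 3.593*m^4 - 14.2479*m^3 - 3.5508*m^2 - 7.8669*m - 0.963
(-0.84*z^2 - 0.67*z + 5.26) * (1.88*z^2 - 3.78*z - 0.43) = -1.5792*z^4 + 1.9156*z^3 + 12.7826*z^2 - 19.5947*z - 2.2618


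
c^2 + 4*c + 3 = (c + 1)*(c + 3)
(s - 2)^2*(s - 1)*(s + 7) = s^4 + 2*s^3 - 27*s^2 + 52*s - 28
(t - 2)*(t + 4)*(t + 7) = t^3 + 9*t^2 + 6*t - 56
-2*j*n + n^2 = n*(-2*j + n)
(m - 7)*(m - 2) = m^2 - 9*m + 14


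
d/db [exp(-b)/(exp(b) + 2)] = -(2*exp(b) + 2)*exp(-b)/(exp(2*b) + 4*exp(b) + 4)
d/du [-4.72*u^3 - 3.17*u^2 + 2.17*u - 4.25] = -14.16*u^2 - 6.34*u + 2.17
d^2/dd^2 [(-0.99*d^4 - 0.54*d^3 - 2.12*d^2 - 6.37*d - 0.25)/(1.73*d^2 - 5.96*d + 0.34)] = (-5.92594199999999*d^6 + 61.246152*d^5 - 214.492212*d^4 - 87.477234*d^3 + 8.18476200000003*d^2 + 37.57266*d - 43.77318)/(5.177717*d^6 - 53.513052*d^5 + 187.409862*d^4 - 232.742768*d^3 + 36.831996*d^2 - 2.066928*d + 0.039304)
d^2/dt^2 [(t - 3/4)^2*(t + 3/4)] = 6*t - 3/2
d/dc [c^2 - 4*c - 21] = 2*c - 4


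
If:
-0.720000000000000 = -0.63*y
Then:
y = 1.14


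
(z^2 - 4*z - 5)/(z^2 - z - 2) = (z - 5)/(z - 2)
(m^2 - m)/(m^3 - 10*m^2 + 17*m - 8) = m/(m^2 - 9*m + 8)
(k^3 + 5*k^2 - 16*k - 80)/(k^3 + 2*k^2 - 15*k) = (k^2 - 16)/(k*(k - 3))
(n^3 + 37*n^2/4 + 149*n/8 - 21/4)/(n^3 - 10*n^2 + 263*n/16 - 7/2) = 2*(2*n^2 + 19*n + 42)/(4*n^2 - 39*n + 56)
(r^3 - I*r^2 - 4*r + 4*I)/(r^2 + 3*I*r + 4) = (r^2 - 4)/(r + 4*I)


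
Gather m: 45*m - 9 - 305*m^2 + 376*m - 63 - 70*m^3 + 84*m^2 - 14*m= -70*m^3 - 221*m^2 + 407*m - 72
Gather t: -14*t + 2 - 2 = -14*t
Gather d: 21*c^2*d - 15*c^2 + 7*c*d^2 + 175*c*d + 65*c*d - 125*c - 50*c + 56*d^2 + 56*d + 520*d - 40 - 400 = -15*c^2 - 175*c + d^2*(7*c + 56) + d*(21*c^2 + 240*c + 576) - 440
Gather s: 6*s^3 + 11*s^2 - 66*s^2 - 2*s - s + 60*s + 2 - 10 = 6*s^3 - 55*s^2 + 57*s - 8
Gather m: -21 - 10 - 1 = -32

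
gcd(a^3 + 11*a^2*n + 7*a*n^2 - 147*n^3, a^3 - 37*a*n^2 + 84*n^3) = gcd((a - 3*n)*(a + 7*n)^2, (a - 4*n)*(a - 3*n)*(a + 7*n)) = a^2 + 4*a*n - 21*n^2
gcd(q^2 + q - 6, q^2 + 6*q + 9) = q + 3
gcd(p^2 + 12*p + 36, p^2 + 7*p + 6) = p + 6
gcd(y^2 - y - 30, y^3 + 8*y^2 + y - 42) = 1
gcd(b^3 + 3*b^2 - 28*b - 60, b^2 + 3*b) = 1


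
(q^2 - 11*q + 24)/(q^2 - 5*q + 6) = (q - 8)/(q - 2)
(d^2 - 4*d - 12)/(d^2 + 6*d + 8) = (d - 6)/(d + 4)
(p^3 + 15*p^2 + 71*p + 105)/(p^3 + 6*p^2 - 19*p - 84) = (p + 5)/(p - 4)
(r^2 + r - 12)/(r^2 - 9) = (r + 4)/(r + 3)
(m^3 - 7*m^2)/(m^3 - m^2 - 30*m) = m*(7 - m)/(-m^2 + m + 30)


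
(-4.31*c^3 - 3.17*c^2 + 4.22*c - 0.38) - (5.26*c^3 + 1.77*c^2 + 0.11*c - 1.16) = -9.57*c^3 - 4.94*c^2 + 4.11*c + 0.78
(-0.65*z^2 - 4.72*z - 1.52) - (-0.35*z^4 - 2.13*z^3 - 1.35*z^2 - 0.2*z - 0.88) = 0.35*z^4 + 2.13*z^3 + 0.7*z^2 - 4.52*z - 0.64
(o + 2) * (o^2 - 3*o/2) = o^3 + o^2/2 - 3*o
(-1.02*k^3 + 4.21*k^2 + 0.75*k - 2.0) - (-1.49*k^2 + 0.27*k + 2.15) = -1.02*k^3 + 5.7*k^2 + 0.48*k - 4.15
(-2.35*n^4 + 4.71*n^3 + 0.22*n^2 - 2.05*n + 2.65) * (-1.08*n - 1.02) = 2.538*n^5 - 2.6898*n^4 - 5.0418*n^3 + 1.9896*n^2 - 0.771*n - 2.703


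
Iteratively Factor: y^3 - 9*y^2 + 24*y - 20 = (y - 5)*(y^2 - 4*y + 4) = (y - 5)*(y - 2)*(y - 2)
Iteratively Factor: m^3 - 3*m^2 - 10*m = (m - 5)*(m^2 + 2*m) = m*(m - 5)*(m + 2)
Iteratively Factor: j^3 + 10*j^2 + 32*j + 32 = (j + 2)*(j^2 + 8*j + 16) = (j + 2)*(j + 4)*(j + 4)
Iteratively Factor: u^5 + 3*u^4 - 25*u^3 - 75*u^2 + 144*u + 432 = (u - 3)*(u^4 + 6*u^3 - 7*u^2 - 96*u - 144) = (u - 3)*(u + 3)*(u^3 + 3*u^2 - 16*u - 48) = (u - 3)*(u + 3)*(u + 4)*(u^2 - u - 12) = (u - 4)*(u - 3)*(u + 3)*(u + 4)*(u + 3)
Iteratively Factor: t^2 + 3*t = (t)*(t + 3)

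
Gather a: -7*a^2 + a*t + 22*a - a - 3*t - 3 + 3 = -7*a^2 + a*(t + 21) - 3*t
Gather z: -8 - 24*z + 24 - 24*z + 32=48 - 48*z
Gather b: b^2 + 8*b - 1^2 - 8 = b^2 + 8*b - 9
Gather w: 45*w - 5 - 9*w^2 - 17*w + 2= -9*w^2 + 28*w - 3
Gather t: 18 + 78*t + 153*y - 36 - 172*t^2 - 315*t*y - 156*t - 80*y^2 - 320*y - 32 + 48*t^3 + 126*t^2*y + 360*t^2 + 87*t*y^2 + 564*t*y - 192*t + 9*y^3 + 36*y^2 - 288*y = 48*t^3 + t^2*(126*y + 188) + t*(87*y^2 + 249*y - 270) + 9*y^3 - 44*y^2 - 455*y - 50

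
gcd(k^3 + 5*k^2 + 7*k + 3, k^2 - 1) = k + 1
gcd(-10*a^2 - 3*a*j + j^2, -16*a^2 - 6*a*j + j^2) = 2*a + j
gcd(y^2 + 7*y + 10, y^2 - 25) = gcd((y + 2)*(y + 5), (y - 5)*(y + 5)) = y + 5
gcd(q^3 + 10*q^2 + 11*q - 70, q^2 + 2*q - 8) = q - 2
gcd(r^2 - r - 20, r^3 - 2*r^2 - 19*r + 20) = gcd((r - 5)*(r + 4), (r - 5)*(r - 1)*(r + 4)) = r^2 - r - 20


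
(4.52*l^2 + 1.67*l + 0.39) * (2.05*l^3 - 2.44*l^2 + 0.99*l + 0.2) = 9.266*l^5 - 7.6053*l^4 + 1.1995*l^3 + 1.6057*l^2 + 0.7201*l + 0.078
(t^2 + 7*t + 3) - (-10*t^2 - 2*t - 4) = 11*t^2 + 9*t + 7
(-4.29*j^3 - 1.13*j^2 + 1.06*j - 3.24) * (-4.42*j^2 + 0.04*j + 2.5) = 18.9618*j^5 + 4.823*j^4 - 15.4554*j^3 + 11.5382*j^2 + 2.5204*j - 8.1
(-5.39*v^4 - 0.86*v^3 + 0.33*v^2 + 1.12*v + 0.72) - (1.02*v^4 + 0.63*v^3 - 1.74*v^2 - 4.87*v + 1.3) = -6.41*v^4 - 1.49*v^3 + 2.07*v^2 + 5.99*v - 0.58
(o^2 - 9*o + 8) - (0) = o^2 - 9*o + 8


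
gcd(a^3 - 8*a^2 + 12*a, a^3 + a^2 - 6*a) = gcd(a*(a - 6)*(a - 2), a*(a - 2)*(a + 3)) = a^2 - 2*a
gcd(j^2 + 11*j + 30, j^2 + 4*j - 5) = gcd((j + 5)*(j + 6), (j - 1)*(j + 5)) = j + 5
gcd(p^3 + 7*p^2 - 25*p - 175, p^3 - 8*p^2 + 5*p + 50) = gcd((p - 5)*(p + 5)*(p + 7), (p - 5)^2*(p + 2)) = p - 5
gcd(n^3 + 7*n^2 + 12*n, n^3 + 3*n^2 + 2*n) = n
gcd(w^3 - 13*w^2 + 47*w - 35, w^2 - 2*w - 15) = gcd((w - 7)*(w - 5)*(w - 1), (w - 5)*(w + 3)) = w - 5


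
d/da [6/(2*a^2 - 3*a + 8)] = 6*(3 - 4*a)/(2*a^2 - 3*a + 8)^2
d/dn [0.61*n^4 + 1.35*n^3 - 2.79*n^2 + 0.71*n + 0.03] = 2.44*n^3 + 4.05*n^2 - 5.58*n + 0.71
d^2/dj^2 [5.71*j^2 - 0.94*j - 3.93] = 11.4200000000000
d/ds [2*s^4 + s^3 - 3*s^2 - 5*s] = 8*s^3 + 3*s^2 - 6*s - 5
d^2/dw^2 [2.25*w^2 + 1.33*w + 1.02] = 4.50000000000000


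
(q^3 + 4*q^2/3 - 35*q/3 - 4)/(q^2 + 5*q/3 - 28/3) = (3*q^2 - 8*q - 3)/(3*q - 7)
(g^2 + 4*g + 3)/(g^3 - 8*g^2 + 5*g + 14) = (g + 3)/(g^2 - 9*g + 14)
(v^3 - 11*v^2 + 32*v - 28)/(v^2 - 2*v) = v - 9 + 14/v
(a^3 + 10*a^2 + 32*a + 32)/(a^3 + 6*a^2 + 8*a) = (a + 4)/a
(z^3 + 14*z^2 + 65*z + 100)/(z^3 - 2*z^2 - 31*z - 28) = (z^2 + 10*z + 25)/(z^2 - 6*z - 7)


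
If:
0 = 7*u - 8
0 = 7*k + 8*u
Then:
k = -64/49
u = 8/7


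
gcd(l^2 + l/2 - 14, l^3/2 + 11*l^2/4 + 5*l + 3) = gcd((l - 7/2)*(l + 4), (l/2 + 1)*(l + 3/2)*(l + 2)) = 1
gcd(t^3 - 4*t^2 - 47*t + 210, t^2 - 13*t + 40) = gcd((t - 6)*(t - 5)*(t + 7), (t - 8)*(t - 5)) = t - 5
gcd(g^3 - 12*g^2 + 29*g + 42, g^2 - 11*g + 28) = g - 7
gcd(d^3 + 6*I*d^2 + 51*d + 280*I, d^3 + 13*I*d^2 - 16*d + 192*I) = d + 8*I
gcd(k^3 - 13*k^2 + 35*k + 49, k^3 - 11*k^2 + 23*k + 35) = k^2 - 6*k - 7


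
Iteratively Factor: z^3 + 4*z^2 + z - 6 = (z + 2)*(z^2 + 2*z - 3) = (z - 1)*(z + 2)*(z + 3)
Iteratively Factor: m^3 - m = (m - 1)*(m^2 + m) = m*(m - 1)*(m + 1)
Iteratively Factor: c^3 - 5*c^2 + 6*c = (c)*(c^2 - 5*c + 6) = c*(c - 2)*(c - 3)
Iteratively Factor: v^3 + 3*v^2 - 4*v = (v)*(v^2 + 3*v - 4) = v*(v + 4)*(v - 1)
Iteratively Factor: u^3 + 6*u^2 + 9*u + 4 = (u + 1)*(u^2 + 5*u + 4) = (u + 1)*(u + 4)*(u + 1)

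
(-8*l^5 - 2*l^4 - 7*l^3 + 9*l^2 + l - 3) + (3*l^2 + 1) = -8*l^5 - 2*l^4 - 7*l^3 + 12*l^2 + l - 2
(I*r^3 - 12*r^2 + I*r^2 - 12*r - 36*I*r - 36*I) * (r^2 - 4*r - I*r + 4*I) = I*r^5 - 11*r^4 - 3*I*r^4 + 33*r^3 - 28*I*r^3 + 8*r^2 + 72*I*r^2 + 108*r + 96*I*r + 144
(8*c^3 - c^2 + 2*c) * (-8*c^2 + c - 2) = -64*c^5 + 16*c^4 - 33*c^3 + 4*c^2 - 4*c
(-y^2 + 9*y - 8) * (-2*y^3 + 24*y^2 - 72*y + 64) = 2*y^5 - 42*y^4 + 304*y^3 - 904*y^2 + 1152*y - 512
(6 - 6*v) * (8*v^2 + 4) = -48*v^3 + 48*v^2 - 24*v + 24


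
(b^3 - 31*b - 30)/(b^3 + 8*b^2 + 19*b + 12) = (b^2 - b - 30)/(b^2 + 7*b + 12)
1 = 1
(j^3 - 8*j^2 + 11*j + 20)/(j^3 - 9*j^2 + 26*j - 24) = (j^2 - 4*j - 5)/(j^2 - 5*j + 6)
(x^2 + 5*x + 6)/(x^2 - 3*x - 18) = (x + 2)/(x - 6)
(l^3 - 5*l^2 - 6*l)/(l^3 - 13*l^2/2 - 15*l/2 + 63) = 2*l*(l + 1)/(2*l^2 - l - 21)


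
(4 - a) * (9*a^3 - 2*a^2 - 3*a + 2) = -9*a^4 + 38*a^3 - 5*a^2 - 14*a + 8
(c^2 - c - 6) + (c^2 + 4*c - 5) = 2*c^2 + 3*c - 11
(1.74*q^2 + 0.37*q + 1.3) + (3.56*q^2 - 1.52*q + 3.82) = 5.3*q^2 - 1.15*q + 5.12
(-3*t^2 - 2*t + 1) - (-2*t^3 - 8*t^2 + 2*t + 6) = 2*t^3 + 5*t^2 - 4*t - 5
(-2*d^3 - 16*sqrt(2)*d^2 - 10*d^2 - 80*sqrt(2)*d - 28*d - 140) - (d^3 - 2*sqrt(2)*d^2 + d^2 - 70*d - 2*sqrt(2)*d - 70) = -3*d^3 - 14*sqrt(2)*d^2 - 11*d^2 - 78*sqrt(2)*d + 42*d - 70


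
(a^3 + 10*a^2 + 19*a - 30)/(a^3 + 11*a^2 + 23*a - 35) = (a + 6)/(a + 7)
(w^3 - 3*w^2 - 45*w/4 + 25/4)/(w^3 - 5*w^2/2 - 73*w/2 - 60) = (2*w^2 - 11*w + 5)/(2*(w^2 - 5*w - 24))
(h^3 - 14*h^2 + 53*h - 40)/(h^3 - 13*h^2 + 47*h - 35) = (h - 8)/(h - 7)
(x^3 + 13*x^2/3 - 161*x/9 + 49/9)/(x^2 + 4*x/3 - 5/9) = (3*x^2 + 14*x - 49)/(3*x + 5)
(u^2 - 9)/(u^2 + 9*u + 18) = (u - 3)/(u + 6)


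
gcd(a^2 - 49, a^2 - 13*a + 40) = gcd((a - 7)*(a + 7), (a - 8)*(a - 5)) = 1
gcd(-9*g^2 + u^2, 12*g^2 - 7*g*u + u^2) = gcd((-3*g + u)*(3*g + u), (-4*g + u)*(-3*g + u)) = -3*g + u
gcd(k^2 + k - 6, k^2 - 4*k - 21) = k + 3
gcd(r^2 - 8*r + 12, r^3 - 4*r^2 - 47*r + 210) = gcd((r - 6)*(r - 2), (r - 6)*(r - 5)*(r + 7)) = r - 6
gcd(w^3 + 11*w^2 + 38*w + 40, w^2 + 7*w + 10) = w^2 + 7*w + 10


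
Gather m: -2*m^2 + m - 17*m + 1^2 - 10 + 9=-2*m^2 - 16*m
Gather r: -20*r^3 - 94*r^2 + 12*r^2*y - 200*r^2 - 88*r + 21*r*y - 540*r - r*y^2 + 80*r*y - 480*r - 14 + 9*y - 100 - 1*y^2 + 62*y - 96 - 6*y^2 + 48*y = -20*r^3 + r^2*(12*y - 294) + r*(-y^2 + 101*y - 1108) - 7*y^2 + 119*y - 210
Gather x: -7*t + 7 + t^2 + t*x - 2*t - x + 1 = t^2 - 9*t + x*(t - 1) + 8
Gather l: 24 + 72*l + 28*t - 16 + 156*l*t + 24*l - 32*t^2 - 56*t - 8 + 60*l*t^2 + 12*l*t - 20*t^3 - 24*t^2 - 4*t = l*(60*t^2 + 168*t + 96) - 20*t^3 - 56*t^2 - 32*t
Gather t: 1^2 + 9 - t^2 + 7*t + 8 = -t^2 + 7*t + 18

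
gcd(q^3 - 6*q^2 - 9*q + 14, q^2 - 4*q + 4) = 1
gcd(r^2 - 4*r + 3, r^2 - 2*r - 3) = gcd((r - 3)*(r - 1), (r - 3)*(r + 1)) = r - 3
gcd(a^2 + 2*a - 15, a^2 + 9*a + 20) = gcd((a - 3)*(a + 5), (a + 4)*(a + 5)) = a + 5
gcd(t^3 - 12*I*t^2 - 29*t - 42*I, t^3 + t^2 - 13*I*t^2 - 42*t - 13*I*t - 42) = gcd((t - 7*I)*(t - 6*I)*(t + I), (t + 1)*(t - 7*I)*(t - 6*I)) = t^2 - 13*I*t - 42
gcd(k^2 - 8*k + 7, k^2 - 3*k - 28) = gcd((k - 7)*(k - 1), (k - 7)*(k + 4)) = k - 7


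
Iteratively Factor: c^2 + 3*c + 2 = (c + 1)*(c + 2)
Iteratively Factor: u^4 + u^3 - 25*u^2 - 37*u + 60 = (u + 4)*(u^3 - 3*u^2 - 13*u + 15) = (u - 1)*(u + 4)*(u^2 - 2*u - 15) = (u - 1)*(u + 3)*(u + 4)*(u - 5)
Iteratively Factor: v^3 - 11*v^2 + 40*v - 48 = (v - 3)*(v^2 - 8*v + 16) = (v - 4)*(v - 3)*(v - 4)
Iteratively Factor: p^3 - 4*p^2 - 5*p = (p)*(p^2 - 4*p - 5) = p*(p + 1)*(p - 5)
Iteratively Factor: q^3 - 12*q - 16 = (q + 2)*(q^2 - 2*q - 8) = (q + 2)^2*(q - 4)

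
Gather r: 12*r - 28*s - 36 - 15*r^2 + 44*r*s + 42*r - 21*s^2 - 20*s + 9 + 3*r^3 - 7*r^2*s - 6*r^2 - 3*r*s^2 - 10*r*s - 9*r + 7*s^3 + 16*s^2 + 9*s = 3*r^3 + r^2*(-7*s - 21) + r*(-3*s^2 + 34*s + 45) + 7*s^3 - 5*s^2 - 39*s - 27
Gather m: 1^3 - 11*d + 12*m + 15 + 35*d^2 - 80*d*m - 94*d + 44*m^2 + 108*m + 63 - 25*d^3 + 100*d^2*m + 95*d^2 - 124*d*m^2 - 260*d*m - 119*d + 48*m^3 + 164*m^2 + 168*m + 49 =-25*d^3 + 130*d^2 - 224*d + 48*m^3 + m^2*(208 - 124*d) + m*(100*d^2 - 340*d + 288) + 128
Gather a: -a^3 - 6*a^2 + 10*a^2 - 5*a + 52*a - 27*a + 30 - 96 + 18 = -a^3 + 4*a^2 + 20*a - 48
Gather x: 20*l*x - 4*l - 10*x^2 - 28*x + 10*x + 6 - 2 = -4*l - 10*x^2 + x*(20*l - 18) + 4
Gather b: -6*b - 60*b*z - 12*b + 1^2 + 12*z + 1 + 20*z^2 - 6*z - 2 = b*(-60*z - 18) + 20*z^2 + 6*z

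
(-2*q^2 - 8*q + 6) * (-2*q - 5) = 4*q^3 + 26*q^2 + 28*q - 30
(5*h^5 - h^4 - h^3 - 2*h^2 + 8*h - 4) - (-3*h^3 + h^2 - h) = 5*h^5 - h^4 + 2*h^3 - 3*h^2 + 9*h - 4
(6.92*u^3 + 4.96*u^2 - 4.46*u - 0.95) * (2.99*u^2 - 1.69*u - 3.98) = 20.6908*u^5 + 3.1356*u^4 - 49.2594*u^3 - 15.0439*u^2 + 19.3563*u + 3.781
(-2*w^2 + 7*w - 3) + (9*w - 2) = -2*w^2 + 16*w - 5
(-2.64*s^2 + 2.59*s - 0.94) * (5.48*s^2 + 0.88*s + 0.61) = -14.4672*s^4 + 11.87*s^3 - 4.4824*s^2 + 0.7527*s - 0.5734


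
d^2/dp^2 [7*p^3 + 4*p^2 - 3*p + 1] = 42*p + 8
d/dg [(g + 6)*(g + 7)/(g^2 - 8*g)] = 21*(-g^2 - 4*g + 16)/(g^2*(g^2 - 16*g + 64))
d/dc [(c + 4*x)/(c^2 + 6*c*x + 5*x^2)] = (c^2 + 6*c*x + 5*x^2 - 2*(c + 3*x)*(c + 4*x))/(c^2 + 6*c*x + 5*x^2)^2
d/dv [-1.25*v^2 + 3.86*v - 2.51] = 3.86 - 2.5*v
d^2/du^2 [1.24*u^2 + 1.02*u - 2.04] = 2.48000000000000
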